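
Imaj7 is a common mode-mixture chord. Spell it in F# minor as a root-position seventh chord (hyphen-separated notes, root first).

F#-A#-C#-E#

The root, F#, is scale degree 1 — the same note in F# minor and F# major; only the chord quality changes. Building the major-seventh chord from the parallel major on F#: F#–A#–C#–E#.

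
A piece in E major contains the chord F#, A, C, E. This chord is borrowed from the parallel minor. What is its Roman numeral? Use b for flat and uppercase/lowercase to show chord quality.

F# is scale degree 2 in E major. F#–A–C–E is a half-diminished-seventh chord — the form found in E minor, not the diatonic ii (F#m). Borrowed into E major it is written iiø7.

iiø7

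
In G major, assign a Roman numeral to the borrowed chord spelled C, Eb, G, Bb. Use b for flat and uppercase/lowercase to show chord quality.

The root C is the diatonic 4th degree of G major; the borrowing shows in the chord quality. Diatonically G major has C (IV) on that degree; C–Eb–G–Bb is instead the minor-seventh chord native to G minor, so it takes the label iv7.

iv7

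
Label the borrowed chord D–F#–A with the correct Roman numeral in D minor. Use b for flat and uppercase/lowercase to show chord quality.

I

The root D is the diatonic 1st degree of D minor; the borrowing shows in the chord quality. Diatonically D minor has Dm (i) on that degree; D–F#–A is instead the major chord native to D major, so it takes the label I.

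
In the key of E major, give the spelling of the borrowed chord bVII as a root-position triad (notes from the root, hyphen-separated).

D-F#-A

bVII is built on the lowered scale degree 7. In E major degree 7 is D#; lowered it becomes D. In E minor the chord on D is D–F#–A.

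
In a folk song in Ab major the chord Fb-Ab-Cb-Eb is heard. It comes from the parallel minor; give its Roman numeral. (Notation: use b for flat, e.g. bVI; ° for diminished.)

The root Fb is the lowered 6th scale degree — diatonically Ab major has F there. Diatonically Ab major has Fm (vi) on that degree; Fb–Ab–Cb–Eb is instead the major-seventh chord native to Ab minor, so it takes the label bVImaj7.

bVImaj7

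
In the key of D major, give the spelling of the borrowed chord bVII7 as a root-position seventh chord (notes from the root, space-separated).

C E G Bb

bVII7 is built on the lowered scale degree 7. In D major degree 7 is C#; lowered it becomes C. In D minor the chord on C is C–E–G–Bb.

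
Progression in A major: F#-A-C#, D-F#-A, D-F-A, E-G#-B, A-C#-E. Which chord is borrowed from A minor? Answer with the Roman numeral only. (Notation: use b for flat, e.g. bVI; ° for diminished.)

iv

A major has the diatonic set A, Bm, C#m, D, E, F#m, G#dim. Of the given chords, F#–A–C# = F#m, D–F#–A = D, E–G#–B = E and A–C#–E = A are diatonic. But D–F–A is foreign: the diatonic IV on degree 4 is D, whereas Dm comes from A minor. It is labeled iv.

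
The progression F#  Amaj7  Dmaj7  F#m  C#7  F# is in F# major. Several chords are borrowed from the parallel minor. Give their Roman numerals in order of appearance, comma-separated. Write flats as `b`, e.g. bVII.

bIIImaj7, bVImaj7, i

F# major has the diatonic set F#, G#m, A#m, B, C#, D#m, E#dim. F# and C#7 both belong to that set. But Amaj7 (A–C#–E–G#) is foreign: the diatonic iii on degree 3 is A#m, whereas Amaj7 comes from F# minor. It is labeled bIIImaj7. Dmaj7 (D–F#–A–C#) is not: scale degree 6 in F# major carries D#m (vi). In F# minor the chord on that degree is Dmaj7, so here it functions as bVImaj7, borrowed from the parallel minor. F#m (F#–A–C#) doesn't fit — on degree 1 F# major would have F# (I). F#m is the degree-1 chord of F# minor, so it is the borrowed i.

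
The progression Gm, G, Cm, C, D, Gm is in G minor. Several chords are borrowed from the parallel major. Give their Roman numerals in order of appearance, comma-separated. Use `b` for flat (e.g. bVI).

The diatonic triads in G minor (with V from harmonic minor) are Gm, Adim, Bb, Cm, D, Eb, F. Of the given chords, Gm, Cm and D are diatonic. G (G–B–D) is not: scale degree 1 in G minor carries Gm (i). In G major the chord on that degree is G, so here it functions as I, borrowed from the parallel major. C (C–E–G) doesn't fit — on degree 4 G minor would have Cm (iv). C is the degree-4 chord of G major, so it is the borrowed IV.

I, IV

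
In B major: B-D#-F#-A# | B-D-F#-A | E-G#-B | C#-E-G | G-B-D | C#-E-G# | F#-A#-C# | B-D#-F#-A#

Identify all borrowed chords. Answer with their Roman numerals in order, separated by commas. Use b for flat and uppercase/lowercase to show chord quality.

i7, ii°, bVI

B major has the diatonic set B, C#m, D#m, E, F#, G#m, A#dim. Of the given chords, B–D#–F#–A# = Bmaj7, E–G#–B = E, C#–E–G# = C#m and F#–A#–C# = F# are diatonic. B–D–F#–A is not: scale degree 1 in B major carries B (I). In B minor the chord on that degree is Bm7, so here it functions as i7, borrowed from the parallel minor. C#–E–G is not: scale degree 2 in B major carries C#m (ii). In B minor the chord on that degree is C#dim, so here it functions as ii°, borrowed from the parallel minor. G–B–D is not: scale degree 6 in B major carries G#m (vi). In B minor the chord on that degree is G, so here it functions as bVI, borrowed from the parallel minor.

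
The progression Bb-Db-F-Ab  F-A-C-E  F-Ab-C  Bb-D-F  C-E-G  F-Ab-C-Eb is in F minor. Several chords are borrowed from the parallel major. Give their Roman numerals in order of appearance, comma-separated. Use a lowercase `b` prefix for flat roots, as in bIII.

Imaj7, IV

The diatonic triads in F minor (with V from harmonic minor) are Fm, Gdim, Ab, Bbm, C, Db, Eb. Of the given chords, Bb–Db–F–Ab = Bbm7, F–Ab–C = Fm, C–E–G = C and F–Ab–C–Eb = Fm7 are diatonic. But F–A–C–E is foreign: the diatonic i on degree 1 is Fm, whereas Fmaj7 comes from F major. It is labeled Imaj7. Bb–D–F is not: scale degree 4 in F minor carries Bbm (iv). In F major the chord on that degree is Bb, so here it functions as IV, borrowed from the parallel major.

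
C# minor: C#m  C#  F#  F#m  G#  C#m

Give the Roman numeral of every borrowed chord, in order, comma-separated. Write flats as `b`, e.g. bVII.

I, IV

The diatonic triads in C# minor (with V from harmonic minor) are C#m, D#dim, E, F#m, G#, A, B. C#m, F#m and G# are all diatonic. C# (C#–E#–G#) doesn't fit — on degree 1 C# minor would have C#m (i). C# is the degree-1 chord of C# major, so it is the borrowed I. F# (F#–A#–C#) doesn't fit — on degree 4 C# minor would have F#m (iv). F# is the degree-4 chord of C# major, so it is the borrowed IV.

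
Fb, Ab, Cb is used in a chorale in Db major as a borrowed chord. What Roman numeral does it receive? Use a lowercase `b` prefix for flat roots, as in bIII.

In Db major scale degree 3 is F; Fb is its lowered form, from Db minor. Diatonically Db major has Fm (iii) on that degree; Fb–Ab–Cb is instead the major chord native to Db minor, so it takes the label bIII.

bIII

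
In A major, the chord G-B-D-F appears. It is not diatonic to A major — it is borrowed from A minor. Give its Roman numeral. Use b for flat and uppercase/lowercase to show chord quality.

G is the lowered form of scale degree 7 in A major (the diatonic degree 7 is G#). Diatonically A major has G#dim (vii°) on that degree; G–B–D–F is instead the dominant-seventh chord native to A minor, so it takes the label bVII7.

bVII7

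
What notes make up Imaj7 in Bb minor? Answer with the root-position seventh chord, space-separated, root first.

Bb D F A

Imaj7 is built on scale degree 1, which is Bb in both Bb minor and its parallel. Stacking thirds in Bb major on Bb gives Bb–D–F–A.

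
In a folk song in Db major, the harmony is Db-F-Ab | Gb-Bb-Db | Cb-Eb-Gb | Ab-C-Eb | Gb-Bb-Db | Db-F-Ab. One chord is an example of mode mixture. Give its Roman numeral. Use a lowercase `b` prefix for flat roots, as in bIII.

bVII

Db major has the diatonic set Db, Ebm, Fm, Gb, Ab, Bbm, Cdim. Db–F–Ab = Db, Gb–Bb–Db = Gb and Ab–C–Eb = Ab are all diatonic. Cb–Eb–Gb is not: scale degree 7 in Db major carries Cdim (vii°). In Db minor the chord on that degree is Cb, so here it functions as bVII, borrowed from the parallel minor.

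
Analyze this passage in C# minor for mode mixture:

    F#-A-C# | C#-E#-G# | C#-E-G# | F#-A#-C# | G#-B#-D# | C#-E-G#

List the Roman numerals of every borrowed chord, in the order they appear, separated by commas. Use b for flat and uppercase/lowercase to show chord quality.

I, IV

The diatonic triads in C# minor (with V from harmonic minor) are C#m, D#dim, E, F#m, G#, A, B. F#–A–C# = F#m, C#–E–G# = C#m and G#–B#–D# = G# all belong to that set. But C#–E#–G# is foreign: the diatonic i on degree 1 is C#m, whereas C# comes from C# major. It is labeled I. F#–A#–C# is not: scale degree 4 in C# minor carries F#m (iv). In C# major the chord on that degree is F#, so here it functions as IV, borrowed from the parallel major.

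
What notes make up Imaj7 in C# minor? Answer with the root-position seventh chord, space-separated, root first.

The root, C#, is scale degree 1 — the same note in C# minor and C# major; only the chord quality changes. Stacking thirds in C# major on C# gives C#–E#–G#–B#.

C# E# G# B#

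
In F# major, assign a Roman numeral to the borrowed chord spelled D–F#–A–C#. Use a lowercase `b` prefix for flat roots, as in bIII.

bVImaj7

The root D is the lowered 6th scale degree — diatonically F# major has D# there. D–F#–A–C# is a major-seventh chord — the form found in F# minor, not the diatonic vi (D#m). Borrowed into F# major it is written bVImaj7.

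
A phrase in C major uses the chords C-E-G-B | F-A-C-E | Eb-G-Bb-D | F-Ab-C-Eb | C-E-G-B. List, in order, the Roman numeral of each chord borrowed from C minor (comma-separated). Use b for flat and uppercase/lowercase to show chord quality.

The diatonic triads in C major are C, Dm, Em, F, G, Am, Bdim. C–E–G–B = Cmaj7 and F–A–C–E = Fmaj7 are both diatonic. Eb–G–Bb–D is not: scale degree 3 in C major carries Em (iii). In C minor the chord on that degree is Ebmaj7, so here it functions as bIIImaj7, borrowed from the parallel minor. But F–Ab–C–Eb is foreign: the diatonic IV on degree 4 is F, whereas Fm7 comes from C minor. It is labeled iv7.

bIIImaj7, iv7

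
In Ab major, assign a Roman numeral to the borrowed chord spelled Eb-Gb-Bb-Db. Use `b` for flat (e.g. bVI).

The root Eb is the diatonic 5th degree of Ab major; the borrowing shows in the chord quality. Eb–Gb–Bb–Db is a minor-seventh chord — the form found in Ab minor, not the diatonic V (Eb). Borrowed into Ab major it is written v7.

v7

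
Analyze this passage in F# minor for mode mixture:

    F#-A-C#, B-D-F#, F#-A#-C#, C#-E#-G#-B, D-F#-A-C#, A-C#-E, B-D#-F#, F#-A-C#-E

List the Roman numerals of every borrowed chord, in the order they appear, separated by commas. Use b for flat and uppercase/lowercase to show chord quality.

In F# minor (with V from harmonic minor) the diatonic chords are F#m, G#dim, A, Bm, C#, D, E. F#–A–C# = F#m, B–D–F# = Bm, C#–E#–G#–B = C#7, D–F#–A–C# = Dmaj7, A–C#–E = A and F#–A–C#–E = F#m7 are all diatonic. F#–A#–C# doesn't fit — on degree 1 F# minor would have F#m (i). F# is the degree-1 chord of F# major, so it is the borrowed I. B–D#–F# doesn't fit — on degree 4 F# minor would have Bm (iv). B is the degree-4 chord of F# major, so it is the borrowed IV.

I, IV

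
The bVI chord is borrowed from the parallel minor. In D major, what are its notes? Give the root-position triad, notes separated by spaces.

Scale degree 6 in D major is B. bVI uses the lowered form, Bb, taken from D minor. Stacking thirds in D minor on Bb gives Bb–D–F.

Bb D F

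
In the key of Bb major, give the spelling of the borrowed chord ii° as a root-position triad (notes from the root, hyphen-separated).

C-Eb-Gb

The root, C, is scale degree 2 — the same note in Bb major and Bb minor; only the chord quality changes. In Bb minor the chord on C is C–Eb–Gb.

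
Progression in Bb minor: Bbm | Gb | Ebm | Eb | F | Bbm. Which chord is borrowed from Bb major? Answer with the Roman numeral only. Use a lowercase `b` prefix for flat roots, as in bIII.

Bb minor has the diatonic set Bbm, Cdim, Db, Ebm, F, Gb, Ab (with V from harmonic minor). Bbm, Gb, Ebm and F are all diatonic. But Eb (Eb–G–Bb) is foreign: the diatonic iv on degree 4 is Ebm, whereas Eb comes from Bb major. It is labeled IV.

IV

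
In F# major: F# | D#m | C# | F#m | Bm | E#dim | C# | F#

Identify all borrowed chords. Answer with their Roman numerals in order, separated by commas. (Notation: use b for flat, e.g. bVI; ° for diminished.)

F# major has the diatonic set F#, G#m, A#m, B, C#, D#m, E#dim. F#, D#m, C# and E#dim all belong to that set. But F#m (F#–A–C#) is foreign: the diatonic I on degree 1 is F#, whereas F#m comes from F# minor. It is labeled i. But Bm (B–D–F#) is foreign: the diatonic IV on degree 4 is B, whereas Bm comes from F# minor. It is labeled iv.

i, iv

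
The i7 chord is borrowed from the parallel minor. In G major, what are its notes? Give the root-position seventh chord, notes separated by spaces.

i7 is built on scale degree 1, which is G in both G major and its parallel. Stacking thirds in G minor on G gives G–Bb–D–F.

G Bb D F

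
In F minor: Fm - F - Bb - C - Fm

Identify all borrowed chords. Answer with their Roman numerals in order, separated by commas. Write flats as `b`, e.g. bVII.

In F minor (with V from harmonic minor) the diatonic chords are Fm, Gdim, Ab, Bbm, C, Db, Eb. Fm and C both belong to that set. F (F–A–C) is not: scale degree 1 in F minor carries Fm (i). In F major the chord on that degree is F, so here it functions as I, borrowed from the parallel major. But Bb (Bb–D–F) is foreign: the diatonic iv on degree 4 is Bbm, whereas Bb comes from F major. It is labeled IV.

I, IV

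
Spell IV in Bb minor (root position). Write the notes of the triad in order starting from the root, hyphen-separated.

The root, Eb, is scale degree 4 — the same note in Bb minor and Bb major; only the chord quality changes. Stacking thirds in Bb major on Eb gives Eb–G–Bb.

Eb-G-Bb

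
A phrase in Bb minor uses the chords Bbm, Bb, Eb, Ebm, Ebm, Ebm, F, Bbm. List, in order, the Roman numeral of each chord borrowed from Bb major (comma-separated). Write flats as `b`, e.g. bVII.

I, IV

Bb minor has the diatonic set Bbm, Cdim, Db, Ebm, F, Gb, Ab (with V from harmonic minor). Bbm, Ebm and F all belong to that set. But Bb (Bb–D–F) is foreign: the diatonic i on degree 1 is Bbm, whereas Bb comes from Bb major. It is labeled I. Eb (Eb–G–Bb) is not: scale degree 4 in Bb minor carries Ebm (iv). In Bb major the chord on that degree is Eb, so here it functions as IV, borrowed from the parallel major.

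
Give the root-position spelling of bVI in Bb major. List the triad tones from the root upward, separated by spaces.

The root of bVI is the lowered 6th degree: G becomes Gb. Building the major chord from the parallel minor on Gb: Gb–Bb–Db.

Gb Bb Db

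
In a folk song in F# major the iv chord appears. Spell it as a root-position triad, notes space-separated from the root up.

iv is built on scale degree 4, which is B in both F# major and its parallel. Stacking thirds in F# minor on B gives B–D–F#.

B D F#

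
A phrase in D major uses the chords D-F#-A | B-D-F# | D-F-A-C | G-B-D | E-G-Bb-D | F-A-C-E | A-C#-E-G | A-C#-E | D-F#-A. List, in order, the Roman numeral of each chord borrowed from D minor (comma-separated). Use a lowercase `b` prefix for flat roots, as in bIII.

i7, iiø7, bIIImaj7

The diatonic triads in D major are D, Em, F#m, G, A, Bm, C#dim. Of the given chords, D–F#–A = D, B–D–F# = Bm, G–B–D = G, A–C#–E–G = A7 and A–C#–E = A are diatonic. D–F–A–C doesn't fit — on degree 1 D major would have D (I). Dm7 is the degree-1 chord of D minor, so it is the borrowed i7. But E–G–Bb–D is foreign: the diatonic ii on degree 2 is Em, whereas Em7b5 comes from D minor. It is labeled iiø7. But F–A–C–E is foreign: the diatonic iii on degree 3 is F#m, whereas Fmaj7 comes from D minor. It is labeled bIIImaj7.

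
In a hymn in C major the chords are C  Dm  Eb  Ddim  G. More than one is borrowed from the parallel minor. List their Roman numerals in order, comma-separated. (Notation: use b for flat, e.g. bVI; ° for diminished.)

bIII, ii°

C major has the diatonic set C, Dm, Em, F, G, Am, Bdim. C, Dm and G all belong to that set. Eb (Eb–G–Bb) is not: scale degree 3 in C major carries Em (iii). In C minor the chord on that degree is Eb, so here it functions as bIII, borrowed from the parallel minor. But Ddim (D–F–Ab) is foreign: the diatonic ii on degree 2 is Dm, whereas Ddim comes from C minor. It is labeled ii°.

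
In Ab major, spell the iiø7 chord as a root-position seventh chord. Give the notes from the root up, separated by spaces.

iiø7 is built on scale degree 2, which is Bb in both Ab major and its parallel. In Ab minor the chord on Bb is Bb–Db–Fb–Ab.

Bb Db Fb Ab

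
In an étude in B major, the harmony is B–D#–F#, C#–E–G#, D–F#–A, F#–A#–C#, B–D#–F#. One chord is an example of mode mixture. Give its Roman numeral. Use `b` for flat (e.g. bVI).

In B major the diatonic chords are B, C#m, D#m, E, F#, G#m, A#dim. Of the given chords, B–D#–F# = B, C#–E–G# = C#m and F#–A#–C# = F# are diatonic. D–F#–A doesn't fit — on degree 3 B major would have D#m (iii). D is the degree-3 chord of B minor, so it is the borrowed bIII.

bIII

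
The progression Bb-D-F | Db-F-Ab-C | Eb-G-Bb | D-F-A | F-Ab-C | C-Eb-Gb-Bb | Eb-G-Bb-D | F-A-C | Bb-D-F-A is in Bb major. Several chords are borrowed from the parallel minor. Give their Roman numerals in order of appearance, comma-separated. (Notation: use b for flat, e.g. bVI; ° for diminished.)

The diatonic triads in Bb major are Bb, Cm, Dm, Eb, F, Gm, Adim. Of the given chords, Bb–D–F = Bb, Eb–G–Bb = Eb, D–F–A = Dm, Eb–G–Bb–D = Ebmaj7, F–A–C = F and Bb–D–F–A = Bbmaj7 are diatonic. But Db–F–Ab–C is foreign: the diatonic iii on degree 3 is Dm, whereas Dbmaj7 comes from Bb minor. It is labeled bIIImaj7. F–Ab–C doesn't fit — on degree 5 Bb major would have F (V). Fm is the degree-5 chord of Bb minor, so it is the borrowed v. C–Eb–Gb–Bb is not: scale degree 2 in Bb major carries Cm (ii). In Bb minor the chord on that degree is Cm7b5, so here it functions as iiø7, borrowed from the parallel minor.

bIIImaj7, v, iiø7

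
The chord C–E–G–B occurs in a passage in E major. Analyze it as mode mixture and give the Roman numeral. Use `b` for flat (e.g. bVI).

The root C is the lowered 6th scale degree — diatonically E major has C# there. Diatonically E major has C#m (vi) on that degree; C–E–G–B is instead the major-seventh chord native to E minor, so it takes the label bVImaj7.

bVImaj7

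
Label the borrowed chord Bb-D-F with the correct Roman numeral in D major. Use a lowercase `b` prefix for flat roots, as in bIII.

bVI

Bb is the lowered form of scale degree 6 in D major (the diatonic degree 6 is B). The diatonic chord on degree 6 would be Bm (vi), but Bb–D–F is the major chord from D minor. As a borrowed chord it is labeled bVI.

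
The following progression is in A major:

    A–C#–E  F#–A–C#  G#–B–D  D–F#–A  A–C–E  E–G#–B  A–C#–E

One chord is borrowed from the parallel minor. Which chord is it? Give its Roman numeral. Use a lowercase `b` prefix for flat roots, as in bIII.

In A major the diatonic chords are A, Bm, C#m, D, E, F#m, G#dim. A–C#–E = A, F#–A–C# = F#m, G#–B–D = G#dim, D–F#–A = D and E–G#–B = E are all diatonic. But A–C–E is foreign: the diatonic I on degree 1 is A, whereas Am comes from A minor. It is labeled i.

i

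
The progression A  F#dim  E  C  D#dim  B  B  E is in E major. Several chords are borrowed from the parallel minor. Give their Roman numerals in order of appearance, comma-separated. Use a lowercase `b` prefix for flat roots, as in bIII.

The diatonic triads in E major are E, F#m, G#m, A, B, C#m, D#dim. A, E, D#dim and B all belong to that set. F#dim (F#–A–C) is not: scale degree 2 in E major carries F#m (ii). In E minor the chord on that degree is F#dim, so here it functions as ii°, borrowed from the parallel minor. C (C–E–G) doesn't fit — on degree 6 E major would have C#m (vi). C is the degree-6 chord of E minor, so it is the borrowed bVI.

ii°, bVI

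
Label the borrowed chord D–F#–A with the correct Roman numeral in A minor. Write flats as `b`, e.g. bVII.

IV

D is scale degree 4 in A minor. The diatonic chord on degree 4 would be Dm (iv), but D–F#–A is the major chord from A major. As a borrowed chord it is labeled IV.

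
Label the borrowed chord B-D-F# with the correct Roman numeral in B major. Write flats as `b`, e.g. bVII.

The root B is the diatonic 1st degree of B major; the borrowing shows in the chord quality. The diatonic chord on degree 1 would be B (I), but B–D–F# is the minor chord from B minor. As a borrowed chord it is labeled i.

i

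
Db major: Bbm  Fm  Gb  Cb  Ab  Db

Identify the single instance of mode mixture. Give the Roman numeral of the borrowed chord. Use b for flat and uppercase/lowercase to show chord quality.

Db major has the diatonic set Db, Ebm, Fm, Gb, Ab, Bbm, Cdim. Of the given chords, Bbm, Fm, Gb, Ab and Db are diatonic. But Cb (Cb–Eb–Gb) is foreign: the diatonic vii° on degree 7 is Cdim, whereas Cb comes from Db minor. It is labeled bVII.

bVII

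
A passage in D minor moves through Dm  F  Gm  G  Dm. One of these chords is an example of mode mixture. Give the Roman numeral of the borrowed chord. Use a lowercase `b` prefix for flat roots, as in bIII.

The diatonic triads in D minor (with V from harmonic minor) are Dm, Edim, F, Gm, A, Bb, C. Of the given chords, Dm, F and Gm are diatonic. G (G–B–D) is not: scale degree 4 in D minor carries Gm (iv). In D major the chord on that degree is G, so here it functions as IV, borrowed from the parallel major.

IV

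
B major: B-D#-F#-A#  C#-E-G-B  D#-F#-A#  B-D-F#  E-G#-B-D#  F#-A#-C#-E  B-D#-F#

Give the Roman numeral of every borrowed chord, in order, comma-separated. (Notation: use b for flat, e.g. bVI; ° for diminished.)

In B major the diatonic chords are B, C#m, D#m, E, F#, G#m, A#dim. B–D#–F#–A# = Bmaj7, D#–F#–A# = D#m, E–G#–B–D# = Emaj7, F#–A#–C#–E = F#7 and B–D#–F# = B all belong to that set. C#–E–G–B doesn't fit — on degree 2 B major would have C#m (ii). C#m7b5 is the degree-2 chord of B minor, so it is the borrowed iiø7. But B–D–F# is foreign: the diatonic I on degree 1 is B, whereas Bm comes from B minor. It is labeled i.

iiø7, i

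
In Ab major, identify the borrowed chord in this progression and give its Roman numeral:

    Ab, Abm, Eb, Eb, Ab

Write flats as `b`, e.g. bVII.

In Ab major the diatonic chords are Ab, Bbm, Cm, Db, Eb, Fm, Gdim. Of the given chords, Ab and Eb are diatonic. But Abm (Ab–Cb–Eb) is foreign: the diatonic I on degree 1 is Ab, whereas Abm comes from Ab minor. It is labeled i.

i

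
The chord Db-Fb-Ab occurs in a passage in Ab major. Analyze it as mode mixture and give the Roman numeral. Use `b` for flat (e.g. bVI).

Db is scale degree 4 in Ab major. Diatonically Ab major has Db (IV) on that degree; Db–Fb–Ab is instead the minor chord native to Ab minor, so it takes the label iv.

iv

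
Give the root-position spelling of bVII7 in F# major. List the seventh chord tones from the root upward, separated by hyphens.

E-G#-B-D

Scale degree 7 in F# major is E#. bVII7 uses the lowered form, E, taken from F# minor. Stacking thirds in F# minor on E gives E–G#–B–D.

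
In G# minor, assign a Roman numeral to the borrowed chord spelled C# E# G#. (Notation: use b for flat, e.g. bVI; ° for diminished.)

IV

C# is scale degree 4 in G# minor. C#–E#–G# is a major chord — the form found in G# major, not the diatonic iv (C#m). Borrowed into G# minor it is written IV.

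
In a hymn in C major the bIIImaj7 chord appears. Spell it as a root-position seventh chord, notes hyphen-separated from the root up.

bIIImaj7 is built on the lowered scale degree 3. In C major degree 3 is E; lowered it becomes Eb. Stacking thirds in C minor on Eb gives Eb–G–Bb–D.

Eb-G-Bb-D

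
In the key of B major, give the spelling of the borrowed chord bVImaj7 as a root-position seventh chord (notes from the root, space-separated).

bVImaj7 is built on the lowered scale degree 6. In B major degree 6 is G#; lowered it becomes G. Building the major-seventh chord from the parallel minor on G: G–B–D–F#.

G B D F#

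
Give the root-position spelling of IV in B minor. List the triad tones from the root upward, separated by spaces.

E G# B

The root, E, is scale degree 4 — the same note in B minor and B major; only the chord quality changes. Stacking thirds in B major on E gives E–G#–B.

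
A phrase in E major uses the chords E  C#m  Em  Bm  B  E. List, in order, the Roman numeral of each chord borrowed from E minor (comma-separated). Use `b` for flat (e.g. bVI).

In E major the diatonic chords are E, F#m, G#m, A, B, C#m, D#dim. E, C#m and B are all diatonic. Em (E–G–B) doesn't fit — on degree 1 E major would have E (I). Em is the degree-1 chord of E minor, so it is the borrowed i. Bm (B–D–F#) doesn't fit — on degree 5 E major would have B (V). Bm is the degree-5 chord of E minor, so it is the borrowed v.

i, v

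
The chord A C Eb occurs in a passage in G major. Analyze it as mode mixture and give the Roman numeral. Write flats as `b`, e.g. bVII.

A is scale degree 2 in G major. The diatonic chord on degree 2 would be Am (ii), but A–C–Eb is the diminished chord from G minor. As a borrowed chord it is labeled ii°.

ii°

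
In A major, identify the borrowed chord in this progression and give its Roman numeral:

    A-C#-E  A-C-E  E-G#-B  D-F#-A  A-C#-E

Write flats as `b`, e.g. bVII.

The diatonic triads in A major are A, Bm, C#m, D, E, F#m, G#dim. A–C#–E = A, E–G#–B = E and D–F#–A = D all belong to that set. A–C–E is not: scale degree 1 in A major carries A (I). In A minor the chord on that degree is Am, so here it functions as i, borrowed from the parallel minor.

i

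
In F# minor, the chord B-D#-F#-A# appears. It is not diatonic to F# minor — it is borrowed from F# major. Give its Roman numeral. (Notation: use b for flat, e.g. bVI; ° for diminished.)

IVmaj7

B is scale degree 4 in F# minor. Diatonically F# minor has Bm (iv) on that degree; B–D#–F#–A# is instead the major-seventh chord native to F# major, so it takes the label IVmaj7.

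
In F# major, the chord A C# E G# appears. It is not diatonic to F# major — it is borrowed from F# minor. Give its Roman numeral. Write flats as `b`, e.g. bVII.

In F# major scale degree 3 is A#; A is its lowered form, from F# minor. A–C#–E–G# is a major-seventh chord — the form found in F# minor, not the diatonic iii (A#m). Borrowed into F# major it is written bIIImaj7.

bIIImaj7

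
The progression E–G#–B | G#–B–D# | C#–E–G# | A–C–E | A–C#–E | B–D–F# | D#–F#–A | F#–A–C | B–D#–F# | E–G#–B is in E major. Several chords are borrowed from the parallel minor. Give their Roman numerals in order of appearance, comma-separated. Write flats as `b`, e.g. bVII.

iv, v, ii°

The diatonic triads in E major are E, F#m, G#m, A, B, C#m, D#dim. E–G#–B = E, G#–B–D# = G#m, C#–E–G# = C#m, A–C#–E = A, D#–F#–A = D#dim and B–D#–F# = B all belong to that set. But A–C–E is foreign: the diatonic IV on degree 4 is A, whereas Am comes from E minor. It is labeled iv. B–D–F# doesn't fit — on degree 5 E major would have B (V). Bm is the degree-5 chord of E minor, so it is the borrowed v. But F#–A–C is foreign: the diatonic ii on degree 2 is F#m, whereas F#dim comes from E minor. It is labeled ii°.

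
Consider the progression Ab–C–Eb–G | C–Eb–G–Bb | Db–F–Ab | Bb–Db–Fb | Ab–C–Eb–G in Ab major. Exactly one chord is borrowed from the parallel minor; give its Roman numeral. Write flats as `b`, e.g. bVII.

In Ab major the diatonic chords are Ab, Bbm, Cm, Db, Eb, Fm, Gdim. Of the given chords, Ab–C–Eb–G = Abmaj7, C–Eb–G–Bb = Cm7 and Db–F–Ab = Db are diatonic. Bb–Db–Fb is not: scale degree 2 in Ab major carries Bbm (ii). In Ab minor the chord on that degree is Bbdim, so here it functions as ii°, borrowed from the parallel minor.

ii°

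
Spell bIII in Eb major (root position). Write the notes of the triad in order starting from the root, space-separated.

Scale degree 3 in Eb major is G. bIII uses the lowered form, Gb, taken from Eb minor. Building the major chord from the parallel minor on Gb: Gb–Bb–Db.

Gb Bb Db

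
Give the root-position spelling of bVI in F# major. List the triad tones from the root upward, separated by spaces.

D F# A

bVI is built on the lowered scale degree 6. In F# major degree 6 is D#; lowered it becomes D. In F# minor the chord on D is D–F#–A.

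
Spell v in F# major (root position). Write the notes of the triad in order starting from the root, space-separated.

C# E G#

v is built on scale degree 5, which is C# in both F# major and its parallel. Stacking thirds in F# minor on C# gives C#–E–G#.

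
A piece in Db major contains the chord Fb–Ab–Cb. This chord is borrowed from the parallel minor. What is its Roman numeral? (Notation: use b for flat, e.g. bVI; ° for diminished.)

Fb is the lowered form of scale degree 3 in Db major (the diatonic degree 3 is F). The diatonic chord on degree 3 would be Fm (iii), but Fb–Ab–Cb is the major chord from Db minor. As a borrowed chord it is labeled bIII.

bIII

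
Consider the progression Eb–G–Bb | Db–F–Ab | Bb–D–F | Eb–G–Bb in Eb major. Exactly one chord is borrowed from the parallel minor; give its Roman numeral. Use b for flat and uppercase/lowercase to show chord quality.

In Eb major the diatonic chords are Eb, Fm, Gm, Ab, Bb, Cm, Ddim. Of the given chords, Eb–G–Bb = Eb and Bb–D–F = Bb are diatonic. Db–F–Ab doesn't fit — on degree 7 Eb major would have Ddim (vii°). Db is the degree-7 chord of Eb minor, so it is the borrowed bVII.

bVII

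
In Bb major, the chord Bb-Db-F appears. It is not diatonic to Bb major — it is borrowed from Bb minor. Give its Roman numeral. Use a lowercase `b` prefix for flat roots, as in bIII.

Bb is scale degree 1 in Bb major. Bb–Db–F is a minor chord — the form found in Bb minor, not the diatonic I (Bb). Borrowed into Bb major it is written i.

i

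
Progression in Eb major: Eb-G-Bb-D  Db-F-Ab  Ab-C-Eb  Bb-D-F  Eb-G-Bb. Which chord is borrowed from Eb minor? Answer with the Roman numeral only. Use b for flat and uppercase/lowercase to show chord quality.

The diatonic triads in Eb major are Eb, Fm, Gm, Ab, Bb, Cm, Ddim. Eb–G–Bb–D = Ebmaj7, Ab–C–Eb = Ab, Bb–D–F = Bb and Eb–G–Bb = Eb all belong to that set. But Db–F–Ab is foreign: the diatonic vii° on degree 7 is Ddim, whereas Db comes from Eb minor. It is labeled bVII.

bVII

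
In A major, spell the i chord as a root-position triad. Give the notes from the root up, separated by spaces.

A C E

The root, A, is scale degree 1 — the same note in A major and A minor; only the chord quality changes. Building the minor chord from the parallel minor on A: A–C–E.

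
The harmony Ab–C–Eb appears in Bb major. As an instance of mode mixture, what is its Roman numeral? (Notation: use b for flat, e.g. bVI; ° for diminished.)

Ab is the lowered form of scale degree 7 in Bb major (the diatonic degree 7 is A). Ab–C–Eb is a major chord — the form found in Bb minor, not the diatonic vii° (Adim). Borrowed into Bb major it is written bVII.

bVII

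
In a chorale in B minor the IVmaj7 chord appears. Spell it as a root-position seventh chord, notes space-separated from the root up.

IVmaj7 is built on scale degree 4, which is E in both B minor and its parallel. In B major the chord on E is E–G#–B–D#.

E G# B D#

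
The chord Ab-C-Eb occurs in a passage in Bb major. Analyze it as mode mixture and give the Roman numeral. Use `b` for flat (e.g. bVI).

The root Ab is the lowered 7th scale degree — diatonically Bb major has A there. The diatonic chord on degree 7 would be Adim (vii°), but Ab–C–Eb is the major chord from Bb minor. As a borrowed chord it is labeled bVII.

bVII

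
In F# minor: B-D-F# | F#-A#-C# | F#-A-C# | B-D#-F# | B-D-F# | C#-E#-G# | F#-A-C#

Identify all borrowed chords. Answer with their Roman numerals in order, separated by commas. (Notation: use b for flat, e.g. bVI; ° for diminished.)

F# minor has the diatonic set F#m, G#dim, A, Bm, C#, D, E (with V from harmonic minor). B–D–F# = Bm, F#–A–C# = F#m and C#–E#–G# = C# are all diatonic. F#–A#–C# doesn't fit — on degree 1 F# minor would have F#m (i). F# is the degree-1 chord of F# major, so it is the borrowed I. But B–D#–F# is foreign: the diatonic iv on degree 4 is Bm, whereas B comes from F# major. It is labeled IV.

I, IV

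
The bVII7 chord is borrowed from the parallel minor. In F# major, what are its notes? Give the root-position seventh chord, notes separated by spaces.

E G# B D

Scale degree 7 in F# major is E#. bVII7 uses the lowered form, E, taken from F# minor. Building the dominant-seventh chord from the parallel minor on E: E–G#–B–D.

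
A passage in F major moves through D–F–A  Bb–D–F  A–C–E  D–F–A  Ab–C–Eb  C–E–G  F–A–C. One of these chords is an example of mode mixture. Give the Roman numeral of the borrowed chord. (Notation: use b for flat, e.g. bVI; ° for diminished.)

The diatonic triads in F major are F, Gm, Am, Bb, C, Dm, Edim. Of the given chords, D–F–A = Dm, Bb–D–F = Bb, A–C–E = Am, C–E–G = C and F–A–C = F are diatonic. But Ab–C–Eb is foreign: the diatonic iii on degree 3 is Am, whereas Ab comes from F minor. It is labeled bIII.

bIII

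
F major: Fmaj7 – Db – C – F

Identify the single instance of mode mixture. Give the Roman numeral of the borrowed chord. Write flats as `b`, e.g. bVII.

F major has the diatonic set F, Gm, Am, Bb, C, Dm, Edim. Fmaj7, C and F are all diatonic. Db (Db–F–Ab) doesn't fit — on degree 6 F major would have Dm (vi). Db is the degree-6 chord of F minor, so it is the borrowed bVI.

bVI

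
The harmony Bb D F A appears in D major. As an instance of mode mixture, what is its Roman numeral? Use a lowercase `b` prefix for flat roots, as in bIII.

In D major scale degree 6 is B; Bb is its lowered form, from D minor. Bb–D–F–A is a major-seventh chord — the form found in D minor, not the diatonic vi (Bm). Borrowed into D major it is written bVImaj7.

bVImaj7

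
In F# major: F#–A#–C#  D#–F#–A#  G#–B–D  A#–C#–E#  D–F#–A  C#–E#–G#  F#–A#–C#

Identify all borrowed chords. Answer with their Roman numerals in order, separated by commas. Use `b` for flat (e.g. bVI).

In F# major the diatonic chords are F#, G#m, A#m, B, C#, D#m, E#dim. F#–A#–C# = F#, D#–F#–A# = D#m, A#–C#–E# = A#m and C#–E#–G# = C# are all diatonic. G#–B–D is not: scale degree 2 in F# major carries G#m (ii). In F# minor the chord on that degree is G#dim, so here it functions as ii°, borrowed from the parallel minor. D–F#–A doesn't fit — on degree 6 F# major would have D#m (vi). D is the degree-6 chord of F# minor, so it is the borrowed bVI.

ii°, bVI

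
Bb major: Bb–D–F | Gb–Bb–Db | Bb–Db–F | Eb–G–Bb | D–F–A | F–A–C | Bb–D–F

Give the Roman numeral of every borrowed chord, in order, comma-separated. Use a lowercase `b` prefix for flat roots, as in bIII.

bVI, i

The diatonic triads in Bb major are Bb, Cm, Dm, Eb, F, Gm, Adim. Bb–D–F = Bb, Eb–G–Bb = Eb, D–F–A = Dm and F–A–C = F are all diatonic. Gb–Bb–Db doesn't fit — on degree 6 Bb major would have Gm (vi). Gb is the degree-6 chord of Bb minor, so it is the borrowed bVI. But Bb–Db–F is foreign: the diatonic I on degree 1 is Bb, whereas Bbm comes from Bb minor. It is labeled i.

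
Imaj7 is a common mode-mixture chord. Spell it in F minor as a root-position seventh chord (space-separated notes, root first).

F A C E

Imaj7 is built on scale degree 1, which is F in both F minor and its parallel. Building the major-seventh chord from the parallel major on F: F–A–C–E.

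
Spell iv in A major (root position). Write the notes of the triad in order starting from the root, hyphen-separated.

D-F-A

iv is built on scale degree 4, which is D in both A major and its parallel. In A minor the chord on D is D–F–A.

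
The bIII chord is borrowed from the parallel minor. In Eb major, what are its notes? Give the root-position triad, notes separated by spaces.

Gb Bb Db

The root of bIII is the lowered 3rd degree: G becomes Gb. In Eb minor the chord on Gb is Gb–Bb–Db.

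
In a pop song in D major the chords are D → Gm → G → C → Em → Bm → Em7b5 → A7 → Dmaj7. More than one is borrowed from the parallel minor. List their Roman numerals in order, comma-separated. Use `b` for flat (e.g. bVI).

D major has the diatonic set D, Em, F#m, G, A, Bm, C#dim. D, G, Em, Bm, A7 and Dmaj7 are all diatonic. Gm (G–Bb–D) is not: scale degree 4 in D major carries G (IV). In D minor the chord on that degree is Gm, so here it functions as iv, borrowed from the parallel minor. But C (C–E–G) is foreign: the diatonic vii° on degree 7 is C#dim, whereas C comes from D minor. It is labeled bVII. Em7b5 (E–G–Bb–D) is not: scale degree 2 in D major carries Em (ii). In D minor the chord on that degree is Em7b5, so here it functions as iiø7, borrowed from the parallel minor.

iv, bVII, iiø7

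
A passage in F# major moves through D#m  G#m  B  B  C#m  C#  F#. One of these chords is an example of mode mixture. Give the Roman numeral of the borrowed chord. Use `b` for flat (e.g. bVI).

The diatonic triads in F# major are F#, G#m, A#m, B, C#, D#m, E#dim. D#m, G#m, B, C# and F# all belong to that set. But C#m (C#–E–G#) is foreign: the diatonic V on degree 5 is C#, whereas C#m comes from F# minor. It is labeled v.

v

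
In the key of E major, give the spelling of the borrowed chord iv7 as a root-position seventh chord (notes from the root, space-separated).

A C E G

iv7 is built on scale degree 4, which is A in both E major and its parallel. Stacking thirds in E minor on A gives A–C–E–G.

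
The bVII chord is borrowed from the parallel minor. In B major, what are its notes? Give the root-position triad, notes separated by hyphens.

Scale degree 7 in B major is A#. bVII uses the lowered form, A, taken from B minor. Stacking thirds in B minor on A gives A–C#–E.

A-C#-E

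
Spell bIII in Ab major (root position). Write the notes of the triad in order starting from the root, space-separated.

Cb Eb Gb

The root of bIII is the lowered 3rd degree: C becomes Cb. In Ab minor the chord on Cb is Cb–Eb–Gb.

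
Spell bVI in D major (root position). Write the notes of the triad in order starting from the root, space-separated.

Bb D F

The root of bVI is the lowered 6th degree: B becomes Bb. In D minor the chord on Bb is Bb–D–F.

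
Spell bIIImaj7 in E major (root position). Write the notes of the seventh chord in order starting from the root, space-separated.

G B D F#

Scale degree 3 in E major is G#. bIIImaj7 uses the lowered form, G, taken from E minor. Building the major-seventh chord from the parallel minor on G: G–B–D–F#.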